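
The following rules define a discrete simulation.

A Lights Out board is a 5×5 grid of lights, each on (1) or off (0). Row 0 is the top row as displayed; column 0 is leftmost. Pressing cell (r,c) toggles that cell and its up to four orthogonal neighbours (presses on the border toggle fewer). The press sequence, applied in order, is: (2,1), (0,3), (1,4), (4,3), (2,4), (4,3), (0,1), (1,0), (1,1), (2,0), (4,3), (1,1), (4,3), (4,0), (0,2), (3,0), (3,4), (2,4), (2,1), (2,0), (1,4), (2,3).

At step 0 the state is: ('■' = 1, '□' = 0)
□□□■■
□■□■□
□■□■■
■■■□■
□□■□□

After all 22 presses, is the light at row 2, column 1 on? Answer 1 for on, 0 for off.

gen 0: □□□■■
□■□■□
□■□■■
■■■□■
□□■□□
gen 1: □□□■■
□□□■□
■□■■■
■□■□■
□□■□□
gen 2: □□■□□
□□□□□
■□■■■
■□■□■
□□■□□
gen 3: □□■□■
□□□■■
■□■■□
■□■□■
□□■□□
gen 4: □□■□■
□□□■■
■□■■□
■□■■■
□□□■■
gen 5: □□■□■
□□□■□
■□■□■
■□■■□
□□□■■
gen 6: □□■□■
□□□■□
■□■□■
■□■□□
□□■□□
gen 7: ■■□□■
□■□■□
■□■□■
■□■□□
□□■□□
gen 8: □■□□■
■□□■□
□□■□■
■□■□□
□□■□□
gen 9: □□□□■
□■■■□
□■■□■
■□■□□
□□■□□
gen 10: □□□□■
■■■■□
■□■□■
□□■□□
□□■□□
gen 11: □□□□■
■■■■□
■□■□■
□□■■□
□□□■■
gen 12: □■□□■
□□□■□
■■■□■
□□■■□
□□□■■
gen 13: □■□□■
□□□■□
■■■□■
□□■□□
□□■□□
gen 14: □■□□■
□□□■□
■■■□■
■□■□□
■■■□□
gen 15: □□■■■
□□■■□
■■■□■
■□■□□
■■■□□
gen 16: □□■■■
□□■■□
□■■□■
□■■□□
□■■□□
gen 17: □□■■■
□□■■□
□■■□□
□■■■■
□■■□■
gen 18: □□■■■
□□■■■
□■■■■
□■■■□
□■■□■
gen 19: □□■■■
□■■■■
■□□■■
□□■■□
□■■□■
gen 20: □□■■■
■■■■■
□■□■■
■□■■□
□■■□■
gen 21: □□■■□
■■■□□
□■□■□
■□■■□
□■■□■
gen 22: □□■■□
■■■■□
□■■□■
■□■□□
□■■□■

1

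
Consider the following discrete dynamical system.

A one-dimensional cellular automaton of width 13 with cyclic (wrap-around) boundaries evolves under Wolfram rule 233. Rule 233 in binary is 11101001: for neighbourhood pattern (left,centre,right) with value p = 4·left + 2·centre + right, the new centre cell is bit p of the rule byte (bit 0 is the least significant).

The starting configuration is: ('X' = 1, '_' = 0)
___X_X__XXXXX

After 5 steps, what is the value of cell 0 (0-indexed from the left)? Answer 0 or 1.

0) ___X_X__XXXXX
1) _X__X___XXXXX
2) X_____X_XXXXX
3) X_XXX__XXXXXX
4) XXXXX__XXXXXX
5) XXXXX__XXXXXX

1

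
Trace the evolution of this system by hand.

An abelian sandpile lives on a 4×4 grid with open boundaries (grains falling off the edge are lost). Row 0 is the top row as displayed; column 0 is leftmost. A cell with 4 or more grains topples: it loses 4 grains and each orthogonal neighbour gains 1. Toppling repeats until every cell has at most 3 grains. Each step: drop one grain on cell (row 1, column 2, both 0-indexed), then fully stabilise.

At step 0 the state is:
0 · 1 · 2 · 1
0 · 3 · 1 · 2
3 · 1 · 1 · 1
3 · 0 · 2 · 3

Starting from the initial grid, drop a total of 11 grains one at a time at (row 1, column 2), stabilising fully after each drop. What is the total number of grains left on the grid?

0) 0 · 1 · 2 · 1
0 · 3 · 1 · 2
3 · 1 · 1 · 1
3 · 0 · 2 · 3
1) 0 · 1 · 2 · 1
0 · 3 · 2 · 2
3 · 1 · 1 · 1
3 · 0 · 2 · 3
2) 0 · 1 · 2 · 1
0 · 3 · 3 · 2
3 · 1 · 1 · 1
3 · 0 · 2 · 3
3) 0 · 2 · 3 · 1
1 · 0 · 1 · 3
3 · 2 · 2 · 1
3 · 0 · 2 · 3
4) 0 · 2 · 3 · 1
1 · 0 · 2 · 3
3 · 2 · 2 · 1
3 · 0 · 2 · 3
5) 0 · 2 · 3 · 1
1 · 0 · 3 · 3
3 · 2 · 2 · 1
3 · 0 · 2 · 3
6) 0 · 3 · 0 · 3
1 · 1 · 2 · 0
3 · 2 · 3 · 2
3 · 0 · 2 · 3
7) 0 · 3 · 0 · 3
1 · 1 · 3 · 0
3 · 2 · 3 · 2
3 · 0 · 2 · 3
8) 0 · 3 · 1 · 3
1 · 2 · 1 · 1
3 · 3 · 0 · 3
3 · 0 · 3 · 3
9) 0 · 3 · 1 · 3
1 · 2 · 2 · 1
3 · 3 · 0 · 3
3 · 0 · 3 · 3
10) 0 · 3 · 1 · 3
1 · 2 · 3 · 1
3 · 3 · 0 · 3
3 · 0 · 3 · 3
11) 0 · 3 · 2 · 3
1 · 3 · 0 · 2
3 · 3 · 1 · 3
3 · 0 · 3 · 3

33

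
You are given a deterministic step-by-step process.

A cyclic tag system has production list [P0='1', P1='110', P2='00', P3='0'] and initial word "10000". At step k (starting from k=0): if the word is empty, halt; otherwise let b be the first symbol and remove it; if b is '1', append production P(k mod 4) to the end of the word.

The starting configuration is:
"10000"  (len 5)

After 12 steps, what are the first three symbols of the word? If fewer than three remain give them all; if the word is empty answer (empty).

(empty)

step 0: "10000"  (len 5)
step 1: "00001"  (len 5)
step 2: "0001"  (len 4)
step 3: "001"  (len 3)
step 4: "01"  (len 2)
step 5: "1"  (len 1)
step 6: "110"  (len 3)
step 7: "1000"  (len 4)
step 8: "0000"  (len 4)
step 9: "000"  (len 3)
step 10: "00"  (len 2)
step 11: "0"  (len 1)
step 12: (halted — word empty)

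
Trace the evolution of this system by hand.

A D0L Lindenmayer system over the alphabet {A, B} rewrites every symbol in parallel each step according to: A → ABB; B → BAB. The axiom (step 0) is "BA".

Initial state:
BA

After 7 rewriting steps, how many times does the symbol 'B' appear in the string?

2916

k=0  BA
k=1  BABABB
k=2  BABABBBABABBBABBAB
k=3  BABABBBABABBBABBABBABABBBABABBBABBABBABABBBABBABABBBAB
k=4  BABABBBABABBBABBABBABABBBABABBBABBABBABABBBABBABABBBABBABA…BBABBABABBBABABBBABBABBABABBBABBABABBBABABBBABBABBABABBBAB  (len 162)
k=5  BABABBBABABBBABBABBABABBBABABBBABBABBABABBBABBABABBBABBABA…BBABABBBABBABBABABBBABBABABBBABBABABBBABABBBABBABBABABBBAB  (len 486)
k=6  BABABBBABABBBABBABBABABBBABABBBABBABBABABBBABBABABBBABBABA…BBABABBBABBABBABABBBABBABABBBABBABABBBABABBBABBABBABABBBAB  (len 1458)
k=7  BABABBBABABBBABBABBABABBBABABBBABBABBABABBBABBABABBBABBABA…BBABABBBABBABBABABBBABBABABBBABBABABBBABABBBABBABBABABBBAB  (len 4374)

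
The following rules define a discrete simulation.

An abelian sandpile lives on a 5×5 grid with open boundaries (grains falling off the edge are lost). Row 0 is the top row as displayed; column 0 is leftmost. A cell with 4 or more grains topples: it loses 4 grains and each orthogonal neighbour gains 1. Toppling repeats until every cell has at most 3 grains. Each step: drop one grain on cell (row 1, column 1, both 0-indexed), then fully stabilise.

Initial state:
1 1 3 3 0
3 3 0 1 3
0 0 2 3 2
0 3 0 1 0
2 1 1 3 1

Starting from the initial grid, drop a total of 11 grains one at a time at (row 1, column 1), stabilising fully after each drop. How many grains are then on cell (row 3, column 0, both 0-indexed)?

1

step 0: 1 1 3 3 0
3 3 0 1 3
0 0 2 3 2
0 3 0 1 0
2 1 1 3 1
step 1: 2 2 3 3 0
0 1 1 1 3
1 1 2 3 2
0 3 0 1 0
2 1 1 3 1
step 2: 2 2 3 3 0
0 2 1 1 3
1 1 2 3 2
0 3 0 1 0
2 1 1 3 1
step 3: 2 2 3 3 0
0 3 1 1 3
1 1 2 3 2
0 3 0 1 0
2 1 1 3 1
step 4: 2 3 3 3 0
1 0 2 1 3
1 2 2 3 2
0 3 0 1 0
2 1 1 3 1
step 5: 2 3 3 3 0
1 1 2 1 3
1 2 2 3 2
0 3 0 1 0
2 1 1 3 1
step 6: 2 3 3 3 0
1 2 2 1 3
1 2 2 3 2
0 3 0 1 0
2 1 1 3 1
step 7: 2 3 3 3 0
1 3 2 1 3
1 2 2 3 2
0 3 0 1 0
2 1 1 3 1
step 8: 3 1 2 0 1
2 2 0 3 3
1 3 3 3 2
0 3 0 1 0
2 1 1 3 1
step 9: 3 1 2 0 1
2 3 0 3 3
1 3 3 3 2
0 3 0 1 0
2 1 1 3 1
step 10: 3 2 2 1 2
3 1 3 1 1
2 2 1 2 0
1 0 2 2 1
2 2 1 3 1
step 11: 3 2 2 1 2
3 2 3 1 1
2 2 1 2 0
1 0 2 2 1
2 2 1 3 1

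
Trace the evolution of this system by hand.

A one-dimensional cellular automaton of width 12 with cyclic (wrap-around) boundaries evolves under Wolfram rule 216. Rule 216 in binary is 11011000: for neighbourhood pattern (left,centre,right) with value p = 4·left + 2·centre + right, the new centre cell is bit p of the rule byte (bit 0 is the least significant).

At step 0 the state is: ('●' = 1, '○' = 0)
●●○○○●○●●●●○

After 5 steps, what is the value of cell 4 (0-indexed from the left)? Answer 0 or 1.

1

step 0: ●●○○○●○●●●●○
step 1: ●●●○○○○●●●●○
step 2: ●●●●○○○●●●●○
step 3: ●●●●●○○●●●●○
step 4: ●●●●●●○●●●●○
step 5: ●●●●●●○●●●●○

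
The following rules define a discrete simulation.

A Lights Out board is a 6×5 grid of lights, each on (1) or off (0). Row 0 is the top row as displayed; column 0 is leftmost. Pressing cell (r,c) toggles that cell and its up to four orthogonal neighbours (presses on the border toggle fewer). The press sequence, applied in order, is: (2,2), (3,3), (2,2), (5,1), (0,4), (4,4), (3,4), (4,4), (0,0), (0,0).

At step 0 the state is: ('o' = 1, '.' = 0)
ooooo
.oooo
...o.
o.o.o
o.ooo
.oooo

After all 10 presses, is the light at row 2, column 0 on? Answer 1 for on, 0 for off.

0

gen 0: ooooo
.oooo
...o.
o.o.o
o.ooo
.oooo
gen 1: ooooo
.o.oo
.oo..
o...o
o.ooo
.oooo
gen 2: ooooo
.o.oo
.ooo.
o.oo.
o.o.o
.oooo
gen 3: ooooo
.oooo
.....
o..o.
o.o.o
.oooo
gen 4: ooooo
.oooo
.....
o..o.
ooo.o
o..oo
gen 5: ooo..
.ooo.
.....
o..o.
ooo.o
o..oo
gen 6: ooo..
.ooo.
.....
o..oo
oooo.
o..o.
gen 7: ooo..
.ooo.
....o
o....
ooooo
o..o.
gen 8: ooo..
.ooo.
....o
o...o
ooo..
o..oo
gen 9: ..o..
oooo.
....o
o...o
ooo..
o..oo
gen 10: ooo..
.ooo.
....o
o...o
ooo..
o..oo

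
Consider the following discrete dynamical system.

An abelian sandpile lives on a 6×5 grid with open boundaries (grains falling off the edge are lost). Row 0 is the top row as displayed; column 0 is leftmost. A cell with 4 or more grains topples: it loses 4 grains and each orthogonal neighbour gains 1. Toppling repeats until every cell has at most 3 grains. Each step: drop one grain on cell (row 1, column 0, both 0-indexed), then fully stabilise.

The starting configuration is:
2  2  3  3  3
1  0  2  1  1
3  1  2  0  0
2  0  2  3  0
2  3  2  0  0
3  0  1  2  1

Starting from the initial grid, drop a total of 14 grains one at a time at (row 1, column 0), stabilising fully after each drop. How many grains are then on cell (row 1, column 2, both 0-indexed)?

0

k=0  2  2  3  3  3
1  0  2  1  1
3  1  2  0  0
2  0  2  3  0
2  3  2  0  0
3  0  1  2  1
k=1  2  2  3  3  3
2  0  2  1  1
3  1  2  0  0
2  0  2  3  0
2  3  2  0  0
3  0  1  2  1
k=2  2  2  3  3  3
3  0  2  1  1
3  1  2  0  0
2  0  2  3  0
2  3  2  0  0
3  0  1  2  1
k=3  3  2  3  3  3
1  1  2  1  1
0  2  2  0  0
3  0  2  3  0
2  3  2  0  0
3  0  1  2  1
k=4  3  2  3  3  3
2  1  2  1  1
0  2  2  0  0
3  0  2  3  0
2  3  2  0  0
3  0  1  2  1
k=5  3  2  3  3  3
3  1  2  1  1
0  2  2  0  0
3  0  2  3  0
2  3  2  0  0
3  0  1  2  1
k=6  0  3  3  3  3
1  2  2  1  1
1  2  2  0  0
3  0  2  3  0
2  3  2  0  0
3  0  1  2  1
k=7  0  3  3  3  3
2  2  2  1  1
1  2  2  0  0
3  0  2  3  0
2  3  2  0  0
3  0  1  2  1
k=8  0  3  3  3  3
3  2  2  1  1
1  2  2  0  0
3  0  2  3  0
2  3  2  0  0
3  0  1  2  1
k=9  1  3  3  3  3
0  3  2  1  1
2  2  2  0  0
3  0  2  3  0
2  3  2  0  0
3  0  1  2  1
k=10  1  3  3  3  3
1  3  2  1  1
2  2  2  0  0
3  0  2  3  0
2  3  2  0  0
3  0  1  2  1
k=11  1  3  3  3  3
2  3  2  1  1
2  2  2  0  0
3  0  2  3  0
2  3  2  0  0
3  0  1  2  1
k=12  1  3  3  3  3
3  3  2  1  1
2  2  2  0  0
3  0  2  3  0
2  3  2  0  0
3  0  1  2  1
k=13  3  1  2  1  0
1  2  0  3  2
3  3  3  0  0
3  0  2  3  0
2  3  2  0  0
3  0  1  2  1
k=14  3  1  2  1  0
2  2  0  3  2
3  3  3  0  0
3  0  2  3  0
2  3  2  0  0
3  0  1  2  1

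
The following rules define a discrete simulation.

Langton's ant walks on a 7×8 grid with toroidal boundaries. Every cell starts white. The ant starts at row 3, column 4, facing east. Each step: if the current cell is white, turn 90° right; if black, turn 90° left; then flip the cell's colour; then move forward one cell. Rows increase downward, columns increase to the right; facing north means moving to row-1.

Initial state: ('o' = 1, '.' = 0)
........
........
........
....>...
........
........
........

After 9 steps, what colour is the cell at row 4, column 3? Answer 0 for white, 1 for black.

step 0: ........
........
........
....>...
........
........
........
step 1: ........
........
........
....o...
....v...
........
........
step 2: ........
........
........
....o...
...<o...
........
........
step 3: ........
........
........
...^o...
...oo...
........
........
step 4: ........
........
........
...o>...
...oo...
........
........
step 5: ........
........
....^...
...o....
...oo...
........
........
step 6: ........
........
....o>..
...o....
...oo...
........
........
step 7: ........
........
....oo..
...o.v..
...oo...
........
........
step 8: ........
........
....oo..
...o<o..
...oo...
........
........
step 9: ........
........
....^o..
...ooo..
...oo...
........
........

1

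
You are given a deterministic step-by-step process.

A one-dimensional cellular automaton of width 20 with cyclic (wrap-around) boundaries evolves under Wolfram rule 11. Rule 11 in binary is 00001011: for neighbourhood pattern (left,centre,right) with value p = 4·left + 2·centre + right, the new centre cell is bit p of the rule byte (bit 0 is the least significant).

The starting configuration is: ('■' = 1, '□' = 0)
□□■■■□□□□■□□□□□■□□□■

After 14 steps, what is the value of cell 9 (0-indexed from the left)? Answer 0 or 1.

1

step 0: □□■■■□□□□■□□□□□■□□□■
step 1: □■■□□□■■■□□■■■■□□■■□
step 2: ■■□□■■■□□□■■□□□□■■□□
step 3: ■□□■■□□□■■■□□■■■■□□■
step 4: □□■■□□■■■□□□■■□□□□■■
step 5: □■■□□■■□□□■■■□□■■■■□
step 6: ■■□□■■□□■■■□□□■■□□□□
step 7: ■□□■■□□■■□□□■■■□□■■■
step 8: □□■■□□■■□□■■■□□□■■□□
step 9: ■■■□□■■□□■■□□□■■■□□■
step 10: □□□□■■□□■■□□■■■□□□■■
step 11: □■■■■□□■■□□■■□□□■■■□
step 12: ■■□□□□■■□□■■□□■■■□□□
step 13: ■□□■■■■□□■■□□■■□□□■■
step 14: □□■■□□□□■■□□■■□□■■■□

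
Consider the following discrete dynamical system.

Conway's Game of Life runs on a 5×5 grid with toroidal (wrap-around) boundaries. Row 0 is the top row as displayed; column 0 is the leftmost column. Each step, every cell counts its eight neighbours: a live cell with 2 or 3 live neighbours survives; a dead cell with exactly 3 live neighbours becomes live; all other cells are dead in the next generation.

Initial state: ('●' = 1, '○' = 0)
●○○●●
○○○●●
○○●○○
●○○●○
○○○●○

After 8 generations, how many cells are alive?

step 0: ●○○●●
○○○●●
○○●○○
●○○●○
○○○●○
step 1: ●○●○○
●○●○○
○○●○○
○○●●●
●○●●○
step 2: ●○●○○
○○●●○
○○●○●
○○○○●
●○○○○
step 3: ○○●●●
○○●○●
○○●○●
●○○●●
●●○○●
step 4: ○○●○○
●●●○●
○●●○○
○○●○○
○●○○○
step 5: ○○●●○
●○○○○
○○○○○
○○●○○
○●●○○
step 6: ○○●●○
○○○○○
○○○○○
○●●○○
○●○○○
step 7: ○○●○○
○○○○○
○○○○○
○●●○○
○●○●○
step 8: ○○●○○
○○○○○
○○○○○
○●●○○
○●○●○

5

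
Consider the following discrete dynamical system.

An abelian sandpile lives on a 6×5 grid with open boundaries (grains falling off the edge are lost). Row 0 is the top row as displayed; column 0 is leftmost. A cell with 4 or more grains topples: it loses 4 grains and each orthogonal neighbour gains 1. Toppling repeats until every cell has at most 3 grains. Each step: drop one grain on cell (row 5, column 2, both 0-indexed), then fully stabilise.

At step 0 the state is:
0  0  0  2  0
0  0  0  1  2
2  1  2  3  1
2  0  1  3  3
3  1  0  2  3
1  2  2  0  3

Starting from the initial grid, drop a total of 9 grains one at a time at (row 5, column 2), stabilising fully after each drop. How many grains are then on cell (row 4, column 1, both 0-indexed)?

step 0: 0  0  0  2  0
0  0  0  1  2
2  1  2  3  1
2  0  1  3  3
3  1  0  2  3
1  2  2  0  3
step 1: 0  0  0  2  0
0  0  0  1  2
2  1  2  3  1
2  0  1  3  3
3  1  0  2  3
1  2  3  0  3
step 2: 0  0  0  2  0
0  0  0  1  2
2  1  2  3  1
2  0  1  3  3
3  1  1  2  3
1  3  0  1  3
step 3: 0  0  0  2  0
0  0  0  1  2
2  1  2  3  1
2  0  1  3  3
3  1  1  2  3
1  3  1  1  3
step 4: 0  0  0  2  0
0  0  0  1  2
2  1  2  3  1
2  0  1  3  3
3  1  1  2  3
1  3  2  1  3
step 5: 0  0  0  2  0
0  0  0  1  2
2  1  2  3  1
2  0  1  3  3
3  1  1  2  3
1  3  3  1  3
step 6: 0  0  0  2  0
0  0  0  1  2
2  1  2  3  1
2  0  1  3  3
3  2  2  2  3
2  0  1  2  3
step 7: 0  0  0  2  0
0  0  0  1  2
2  1  2  3  1
2  0  1  3  3
3  2  2  2  3
2  0  2  2  3
step 8: 0  0  0  2  0
0  0  0  1  2
2  1  2  3  1
2  0  1  3  3
3  2  2  2  3
2  0  3  2  3
step 9: 0  0  0  2  0
0  0  0  1  2
2  1  2  3  1
2  0  1  3  3
3  2  3  2  3
2  1  0  3  3

2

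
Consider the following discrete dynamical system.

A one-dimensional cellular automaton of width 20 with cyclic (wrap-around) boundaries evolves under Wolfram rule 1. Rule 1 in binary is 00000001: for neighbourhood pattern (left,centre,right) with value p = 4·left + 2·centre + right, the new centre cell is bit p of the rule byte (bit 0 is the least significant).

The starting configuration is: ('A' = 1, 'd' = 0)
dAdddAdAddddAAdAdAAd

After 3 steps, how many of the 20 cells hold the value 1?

3

t=0: dAdddAdAddddAAdAdAAd
t=1: dddAdddddAAddddddddd
t=2: AAdddAAAddddAAAAAAAA
t=3: dddAdddddAAddddddddd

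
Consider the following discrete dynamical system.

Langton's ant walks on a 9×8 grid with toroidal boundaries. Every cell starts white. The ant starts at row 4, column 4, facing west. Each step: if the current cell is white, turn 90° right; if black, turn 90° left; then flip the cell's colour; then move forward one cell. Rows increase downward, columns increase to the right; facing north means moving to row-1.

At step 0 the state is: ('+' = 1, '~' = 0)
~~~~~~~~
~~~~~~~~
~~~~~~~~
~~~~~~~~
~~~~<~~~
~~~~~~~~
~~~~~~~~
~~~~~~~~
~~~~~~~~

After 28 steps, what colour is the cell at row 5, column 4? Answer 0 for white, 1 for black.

gen 0: ~~~~~~~~
~~~~~~~~
~~~~~~~~
~~~~~~~~
~~~~<~~~
~~~~~~~~
~~~~~~~~
~~~~~~~~
~~~~~~~~
gen 1: ~~~~~~~~
~~~~~~~~
~~~~~~~~
~~~~^~~~
~~~~+~~~
~~~~~~~~
~~~~~~~~
~~~~~~~~
~~~~~~~~
gen 2: ~~~~~~~~
~~~~~~~~
~~~~~~~~
~~~~+>~~
~~~~+~~~
~~~~~~~~
~~~~~~~~
~~~~~~~~
~~~~~~~~
gen 3: ~~~~~~~~
~~~~~~~~
~~~~~~~~
~~~~++~~
~~~~+v~~
~~~~~~~~
~~~~~~~~
~~~~~~~~
~~~~~~~~
gen 4: ~~~~~~~~
~~~~~~~~
~~~~~~~~
~~~~++~~
~~~~<+~~
~~~~~~~~
~~~~~~~~
~~~~~~~~
~~~~~~~~
gen 5: ~~~~~~~~
~~~~~~~~
~~~~~~~~
~~~~++~~
~~~~~+~~
~~~~v~~~
~~~~~~~~
~~~~~~~~
~~~~~~~~
gen 6: ~~~~~~~~
~~~~~~~~
~~~~~~~~
~~~~++~~
~~~~~+~~
~~~<+~~~
~~~~~~~~
~~~~~~~~
~~~~~~~~
gen 7: ~~~~~~~~
~~~~~~~~
~~~~~~~~
~~~~++~~
~~~^~+~~
~~~++~~~
~~~~~~~~
~~~~~~~~
~~~~~~~~
gen 8: ~~~~~~~~
~~~~~~~~
~~~~~~~~
~~~~++~~
~~~+>+~~
~~~++~~~
~~~~~~~~
~~~~~~~~
~~~~~~~~
gen 9: ~~~~~~~~
~~~~~~~~
~~~~~~~~
~~~~++~~
~~~+++~~
~~~+v~~~
~~~~~~~~
~~~~~~~~
~~~~~~~~
gen 10: ~~~~~~~~
~~~~~~~~
~~~~~~~~
~~~~++~~
~~~+++~~
~~~+~>~~
~~~~~~~~
~~~~~~~~
~~~~~~~~
gen 11: ~~~~~~~~
~~~~~~~~
~~~~~~~~
~~~~++~~
~~~+++~~
~~~+~+~~
~~~~~v~~
~~~~~~~~
~~~~~~~~
gen 12: ~~~~~~~~
~~~~~~~~
~~~~~~~~
~~~~++~~
~~~+++~~
~~~+~+~~
~~~~<+~~
~~~~~~~~
~~~~~~~~
gen 13: ~~~~~~~~
~~~~~~~~
~~~~~~~~
~~~~++~~
~~~+++~~
~~~+^+~~
~~~~++~~
~~~~~~~~
~~~~~~~~
gen 14: ~~~~~~~~
~~~~~~~~
~~~~~~~~
~~~~++~~
~~~+++~~
~~~++>~~
~~~~++~~
~~~~~~~~
~~~~~~~~
gen 15: ~~~~~~~~
~~~~~~~~
~~~~~~~~
~~~~++~~
~~~++^~~
~~~++~~~
~~~~++~~
~~~~~~~~
~~~~~~~~
gen 16: ~~~~~~~~
~~~~~~~~
~~~~~~~~
~~~~++~~
~~~+<~~~
~~~++~~~
~~~~++~~
~~~~~~~~
~~~~~~~~
gen 17: ~~~~~~~~
~~~~~~~~
~~~~~~~~
~~~~++~~
~~~+~~~~
~~~+v~~~
~~~~++~~
~~~~~~~~
~~~~~~~~
gen 18: ~~~~~~~~
~~~~~~~~
~~~~~~~~
~~~~++~~
~~~+~~~~
~~~+~>~~
~~~~++~~
~~~~~~~~
~~~~~~~~
gen 19: ~~~~~~~~
~~~~~~~~
~~~~~~~~
~~~~++~~
~~~+~~~~
~~~+~+~~
~~~~+v~~
~~~~~~~~
~~~~~~~~
gen 20: ~~~~~~~~
~~~~~~~~
~~~~~~~~
~~~~++~~
~~~+~~~~
~~~+~+~~
~~~~+~>~
~~~~~~~~
~~~~~~~~
gen 21: ~~~~~~~~
~~~~~~~~
~~~~~~~~
~~~~++~~
~~~+~~~~
~~~+~+~~
~~~~+~+~
~~~~~~v~
~~~~~~~~
gen 22: ~~~~~~~~
~~~~~~~~
~~~~~~~~
~~~~++~~
~~~+~~~~
~~~+~+~~
~~~~+~+~
~~~~~<+~
~~~~~~~~
gen 23: ~~~~~~~~
~~~~~~~~
~~~~~~~~
~~~~++~~
~~~+~~~~
~~~+~+~~
~~~~+^+~
~~~~~++~
~~~~~~~~
gen 24: ~~~~~~~~
~~~~~~~~
~~~~~~~~
~~~~++~~
~~~+~~~~
~~~+~+~~
~~~~++>~
~~~~~++~
~~~~~~~~
gen 25: ~~~~~~~~
~~~~~~~~
~~~~~~~~
~~~~++~~
~~~+~~~~
~~~+~+^~
~~~~++~~
~~~~~++~
~~~~~~~~
gen 26: ~~~~~~~~
~~~~~~~~
~~~~~~~~
~~~~++~~
~~~+~~~~
~~~+~++>
~~~~++~~
~~~~~++~
~~~~~~~~
gen 27: ~~~~~~~~
~~~~~~~~
~~~~~~~~
~~~~++~~
~~~+~~~~
~~~+~+++
~~~~++~v
~~~~~++~
~~~~~~~~
gen 28: ~~~~~~~~
~~~~~~~~
~~~~~~~~
~~~~++~~
~~~+~~~~
~~~+~+++
~~~~++<+
~~~~~++~
~~~~~~~~

0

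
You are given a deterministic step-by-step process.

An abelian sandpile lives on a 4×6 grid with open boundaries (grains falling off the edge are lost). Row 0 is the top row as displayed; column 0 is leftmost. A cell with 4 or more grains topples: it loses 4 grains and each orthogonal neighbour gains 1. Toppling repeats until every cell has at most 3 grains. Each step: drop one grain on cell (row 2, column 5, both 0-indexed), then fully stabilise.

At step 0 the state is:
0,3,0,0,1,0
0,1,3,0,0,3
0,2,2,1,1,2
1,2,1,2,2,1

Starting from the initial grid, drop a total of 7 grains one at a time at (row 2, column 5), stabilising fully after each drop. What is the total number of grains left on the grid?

0) 0,3,0,0,1,0
0,1,3,0,0,3
0,2,2,1,1,2
1,2,1,2,2,1
1) 0,3,0,0,1,0
0,1,3,0,0,3
0,2,2,1,1,3
1,2,1,2,2,1
2) 0,3,0,0,1,1
0,1,3,0,1,0
0,2,2,1,2,1
1,2,1,2,2,2
3) 0,3,0,0,1,1
0,1,3,0,1,0
0,2,2,1,2,2
1,2,1,2,2,2
4) 0,3,0,0,1,1
0,1,3,0,1,0
0,2,2,1,2,3
1,2,1,2,2,2
5) 0,3,0,0,1,1
0,1,3,0,1,1
0,2,2,1,3,0
1,2,1,2,2,3
6) 0,3,0,0,1,1
0,1,3,0,1,1
0,2,2,1,3,1
1,2,1,2,2,3
7) 0,3,0,0,1,1
0,1,3,0,1,1
0,2,2,1,3,2
1,2,1,2,2,3

32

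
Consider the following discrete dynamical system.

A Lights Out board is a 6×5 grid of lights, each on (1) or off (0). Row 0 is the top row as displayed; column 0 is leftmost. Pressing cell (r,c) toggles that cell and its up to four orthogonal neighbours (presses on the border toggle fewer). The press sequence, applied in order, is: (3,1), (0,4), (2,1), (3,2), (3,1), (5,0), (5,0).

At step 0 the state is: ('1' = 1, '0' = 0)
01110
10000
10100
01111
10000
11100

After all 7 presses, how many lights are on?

15

step 0: 01110
10000
10100
01111
10000
11100
step 1: 01110
10000
11100
10011
11000
11100
step 2: 01101
10001
11100
10011
11000
11100
step 3: 01101
11001
00000
11011
11000
11100
step 4: 01101
11001
00100
10101
11100
11100
step 5: 01101
11001
01100
01001
10100
11100
step 6: 01101
11001
01100
01001
00100
00100
step 7: 01101
11001
01100
01001
10100
11100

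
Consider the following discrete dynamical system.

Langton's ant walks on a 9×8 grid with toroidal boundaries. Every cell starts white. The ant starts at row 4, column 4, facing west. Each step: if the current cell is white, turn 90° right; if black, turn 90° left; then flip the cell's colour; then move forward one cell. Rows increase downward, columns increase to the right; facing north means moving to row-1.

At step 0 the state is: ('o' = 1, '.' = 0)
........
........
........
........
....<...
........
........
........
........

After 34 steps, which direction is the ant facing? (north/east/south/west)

gen 0: ........
........
........
........
....<...
........
........
........
........
gen 1: ........
........
........
....^...
....o...
........
........
........
........
gen 2: ........
........
........
....o>..
....o...
........
........
........
........
gen 3: ........
........
........
....oo..
....ov..
........
........
........
........
gen 4: ........
........
........
....oo..
....<o..
........
........
........
........
gen 5: ........
........
........
....oo..
.....o..
....v...
........
........
........
gen 6: ........
........
........
....oo..
.....o..
...<o...
........
........
........
gen 7: ........
........
........
....oo..
...^.o..
...oo...
........
........
........
gen 8: ........
........
........
....oo..
...o>o..
...oo...
........
........
........
gen 9: ........
........
........
....oo..
...ooo..
...ov...
........
........
........
gen 10: ........
........
........
....oo..
...ooo..
...o.>..
........
........
........
gen 11: ........
........
........
....oo..
...ooo..
...o.o..
.....v..
........
........
gen 12: ........
........
........
....oo..
...ooo..
...o.o..
....<o..
........
........
gen 13: ........
........
........
....oo..
...ooo..
...o^o..
....oo..
........
........
gen 14: ........
........
........
....oo..
...ooo..
...oo>..
....oo..
........
........
gen 15: ........
........
........
....oo..
...oo^..
...oo...
....oo..
........
........
gen 16: ........
........
........
....oo..
...o<...
...oo...
....oo..
........
........
gen 17: ........
........
........
....oo..
...o....
...ov...
....oo..
........
........
gen 18: ........
........
........
....oo..
...o....
...o.>..
....oo..
........
........
gen 19: ........
........
........
....oo..
...o....
...o.o..
....ov..
........
........
gen 20: ........
........
........
....oo..
...o....
...o.o..
....o.>.
........
........
gen 21: ........
........
........
....oo..
...o....
...o.o..
....o.o.
......v.
........
gen 22: ........
........
........
....oo..
...o....
...o.o..
....o.o.
.....<o.
........
gen 23: ........
........
........
....oo..
...o....
...o.o..
....o^o.
.....oo.
........
gen 24: ........
........
........
....oo..
...o....
...o.o..
....oo>.
.....oo.
........
gen 25: ........
........
........
....oo..
...o....
...o.o^.
....oo..
.....oo.
........
gen 26: ........
........
........
....oo..
...o....
...o.oo>
....oo..
.....oo.
........
gen 27: ........
........
........
....oo..
...o....
...o.ooo
....oo.v
.....oo.
........
gen 28: ........
........
........
....oo..
...o....
...o.ooo
....oo<o
.....oo.
........
gen 29: ........
........
........
....oo..
...o....
...o.o^o
....oooo
.....oo.
........
gen 30: ........
........
........
....oo..
...o....
...o.<.o
....oooo
.....oo.
........
gen 31: ........
........
........
....oo..
...o....
...o...o
....ovoo
.....oo.
........
gen 32: ........
........
........
....oo..
...o....
...o...o
....o.>o
.....oo.
........
gen 33: ........
........
........
....oo..
...o....
...o..^o
....o..o
.....oo.
........
gen 34: ........
........
........
....oo..
...o....
...o..o>
....o..o
.....oo.
........

east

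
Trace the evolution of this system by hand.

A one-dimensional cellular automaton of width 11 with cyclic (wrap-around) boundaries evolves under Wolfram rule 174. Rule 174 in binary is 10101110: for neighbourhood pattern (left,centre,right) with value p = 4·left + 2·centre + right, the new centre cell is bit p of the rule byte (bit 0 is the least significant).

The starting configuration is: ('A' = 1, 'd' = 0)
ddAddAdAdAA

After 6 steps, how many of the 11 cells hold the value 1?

k=0  ddAddAdAdAA
k=1  dAAdAAAAAAd
k=2  AAdAAAAAAdd
k=3  AdAAAAAAddA
k=4  dAAAAAAddAA
k=5  AAAAAAddAAd
k=6  AAAAAddAAdA

8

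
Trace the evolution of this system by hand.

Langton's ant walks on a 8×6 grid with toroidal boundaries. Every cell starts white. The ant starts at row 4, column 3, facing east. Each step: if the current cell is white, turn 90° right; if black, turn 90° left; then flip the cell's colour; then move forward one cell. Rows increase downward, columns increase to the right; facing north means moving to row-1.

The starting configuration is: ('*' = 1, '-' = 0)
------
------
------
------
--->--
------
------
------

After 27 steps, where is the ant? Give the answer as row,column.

t=0: ------
------
------
------
--->--
------
------
------
t=1: ------
------
------
------
---*--
---v--
------
------
t=2: ------
------
------
------
---*--
--<*--
------
------
t=3: ------
------
------
------
--^*--
--**--
------
------
t=4: ------
------
------
------
--*>--
--**--
------
------
t=5: ------
------
------
---^--
--*---
--**--
------
------
t=6: ------
------
------
---*>-
--*---
--**--
------
------
t=7: ------
------
------
---**-
--*-v-
--**--
------
------
t=8: ------
------
------
---**-
--*<*-
--**--
------
------
t=9: ------
------
------
---^*-
--***-
--**--
------
------
t=10: ------
------
------
--<-*-
--***-
--**--
------
------
t=11: ------
------
--^---
--*-*-
--***-
--**--
------
------
t=12: ------
------
--*>--
--*-*-
--***-
--**--
------
------
t=13: ------
------
--**--
--*v*-
--***-
--**--
------
------
t=14: ------
------
--**--
--<**-
--***-
--**--
------
------
t=15: ------
------
--**--
---**-
--v**-
--**--
------
------
t=16: ------
------
--**--
---**-
--->*-
--**--
------
------
t=17: ------
------
--**--
---^*-
----*-
--**--
------
------
t=18: ------
------
--**--
--<-*-
----*-
--**--
------
------
t=19: ------
------
--^*--
--*-*-
----*-
--**--
------
------
t=20: ------
------
-<-*--
--*-*-
----*-
--**--
------
------
t=21: ------
-^----
-*-*--
--*-*-
----*-
--**--
------
------
t=22: ------
-*>---
-*-*--
--*-*-
----*-
--**--
------
------
t=23: ------
-**---
-*v*--
--*-*-
----*-
--**--
------
------
t=24: ------
-**---
-<**--
--*-*-
----*-
--**--
------
------
t=25: ------
-**---
--**--
-v*-*-
----*-
--**--
------
------
t=26: ------
-**---
--**--
<**-*-
----*-
--**--
------
------
t=27: ------
-**---
^-**--
***-*-
----*-
--**--
------
------

2,0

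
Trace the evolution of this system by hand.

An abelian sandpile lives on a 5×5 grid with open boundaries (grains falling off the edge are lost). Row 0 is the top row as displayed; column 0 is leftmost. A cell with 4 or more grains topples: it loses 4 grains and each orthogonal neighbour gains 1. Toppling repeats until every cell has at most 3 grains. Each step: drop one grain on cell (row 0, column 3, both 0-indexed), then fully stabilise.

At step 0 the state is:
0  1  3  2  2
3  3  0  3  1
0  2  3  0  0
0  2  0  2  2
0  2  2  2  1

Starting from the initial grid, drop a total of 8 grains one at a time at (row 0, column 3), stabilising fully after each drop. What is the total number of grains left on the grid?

38

[0] 0  1  3  2  2
3  3  0  3  1
0  2  3  0  0
0  2  0  2  2
0  2  2  2  1
[1] 0  1  3  3  2
3  3  0  3  1
0  2  3  0  0
0  2  0  2  2
0  2  2  2  1
[2] 0  2  0  2  3
3  3  2  0  2
0  2  3  1  0
0  2  0  2  2
0  2  2  2  1
[3] 0  2  0  3  3
3  3  2  0  2
0  2  3  1  0
0  2  0  2  2
0  2  2  2  1
[4] 0  2  1  1  0
3  3  2  1  3
0  2  3  1  0
0  2  0  2  2
0  2  2  2  1
[5] 0  2  1  2  0
3  3  2  1  3
0  2  3  1  0
0  2  0  2  2
0  2  2  2  1
[6] 0  2  1  3  0
3  3  2  1  3
0  2  3  1  0
0  2  0  2  2
0  2  2  2  1
[7] 0  2  2  0  1
3  3  2  2  3
0  2  3  1  0
0  2  0  2  2
0  2  2  2  1
[8] 0  2  2  1  1
3  3  2  2  3
0  2  3  1  0
0  2  0  2  2
0  2  2  2  1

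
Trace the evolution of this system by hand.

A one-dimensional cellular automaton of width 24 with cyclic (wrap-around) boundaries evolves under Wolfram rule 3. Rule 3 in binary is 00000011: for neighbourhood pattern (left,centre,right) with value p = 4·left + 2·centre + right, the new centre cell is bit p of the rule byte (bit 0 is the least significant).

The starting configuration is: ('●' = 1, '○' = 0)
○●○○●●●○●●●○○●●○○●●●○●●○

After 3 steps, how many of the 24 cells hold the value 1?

k=0  ○●○○●●●○●●●○○●●○○●●●○●●○
k=1  ●○○●○○○○○○○○●○○○●○○○○○○○
k=2  ○○●○○●●●●●●●○○●●○○●●●●●●
k=3  ○●○○●○○○○○○○○●○○○●○○○○○○

4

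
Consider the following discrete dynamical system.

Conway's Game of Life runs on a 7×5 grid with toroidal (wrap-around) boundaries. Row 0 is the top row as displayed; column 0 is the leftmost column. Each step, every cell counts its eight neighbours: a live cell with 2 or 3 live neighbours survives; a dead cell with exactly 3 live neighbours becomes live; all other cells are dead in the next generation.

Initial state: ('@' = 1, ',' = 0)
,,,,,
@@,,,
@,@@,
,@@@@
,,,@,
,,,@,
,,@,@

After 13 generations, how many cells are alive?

30

gen 0: ,,,,,
@@,,,
@,@@,
,@@@@
,,,@,
,,,@,
,,@,@
gen 1: @@,,,
@@@,@
,,,,,
@@,,,
,,,,,
,,@@@
,,,@,
gen 2: ,,,@,
,,@,@
,,@,@
,,,,,
@@@@@
,,@@@
@@,@,
gen 3: @@,@,
,,@,@
,,,,,
,,,,,
@@,,,
,,,,,
@@,,,
gen 4: ,,,@,
@@@@@
,,,,,
,,,,,
,,,,,
,,,,,
@@@,@
gen 5: ,,,,,
@@@@@
@@@@@
,,,,,
,,,,,
@@,,,
@@@@@
gen 6: ,,,,,
,,,,,
,,,,,
@@@@@
,,,,,
,,,@,
,,@@@
gen 7: ,,,@,
,,,,,
@@@@@
@@@@@
@@,,,
,,@@@
,,@@@
gen 8: ,,@@@
@@,,,
,,,,,
,,,,,
,,,,,
,,,,,
,,,,,
gen 9: @@@@@
@@@@@
,,,,,
,,,,,
,,,,,
,,,,,
,,,@,
gen 10: ,,,,,
,,,,,
@@@@@
,,,,,
,,,,,
,,,,,
@@,@,
gen 11: ,,,,,
@@@@@
@@@@@
@@@@@
,,,,,
,,,,,
,,,,,
gen 12: @@@@@
,,,,,
,,,,,
,,,,,
@@@@@
,,,,,
,,,,,
gen 13: @@@@@
@@@@@
,,,,,
@@@@@
@@@@@
@@@@@
@@@@@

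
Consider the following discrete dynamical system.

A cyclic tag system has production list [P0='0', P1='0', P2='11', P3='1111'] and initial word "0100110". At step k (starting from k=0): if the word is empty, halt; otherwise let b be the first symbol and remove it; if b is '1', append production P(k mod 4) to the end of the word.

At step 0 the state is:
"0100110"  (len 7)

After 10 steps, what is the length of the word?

0

step 0: "0100110"  (len 7)
step 1: "100110"  (len 6)
step 2: "001100"  (len 6)
step 3: "01100"  (len 5)
step 4: "1100"  (len 4)
step 5: "1000"  (len 4)
step 6: "0000"  (len 4)
step 7: "000"  (len 3)
step 8: "00"  (len 2)
step 9: "0"  (len 1)
step 10: (halted — word empty)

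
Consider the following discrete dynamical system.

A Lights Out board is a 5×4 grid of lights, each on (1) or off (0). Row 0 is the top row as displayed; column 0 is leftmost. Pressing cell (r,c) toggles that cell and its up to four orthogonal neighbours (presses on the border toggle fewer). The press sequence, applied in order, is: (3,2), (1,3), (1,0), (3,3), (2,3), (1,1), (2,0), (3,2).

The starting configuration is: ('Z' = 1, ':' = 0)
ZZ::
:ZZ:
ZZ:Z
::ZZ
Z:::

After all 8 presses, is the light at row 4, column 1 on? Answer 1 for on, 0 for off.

0

[0] ZZ::
:ZZ:
ZZ:Z
::ZZ
Z:::
[1] ZZ::
:ZZ:
ZZZZ
:Z::
Z:Z:
[2] ZZ:Z
:Z:Z
ZZZ:
:Z::
Z:Z:
[3] :Z:Z
Z::Z
:ZZ:
:Z::
Z:Z:
[4] :Z:Z
Z::Z
:ZZZ
:ZZZ
Z:ZZ
[5] :Z:Z
Z:::
:Z::
:ZZ:
Z:ZZ
[6] :::Z
:ZZ:
::::
:ZZ:
Z:ZZ
[7] :::Z
ZZZ:
ZZ::
ZZZ:
Z:ZZ
[8] :::Z
ZZZ:
ZZZ:
Z::Z
Z::Z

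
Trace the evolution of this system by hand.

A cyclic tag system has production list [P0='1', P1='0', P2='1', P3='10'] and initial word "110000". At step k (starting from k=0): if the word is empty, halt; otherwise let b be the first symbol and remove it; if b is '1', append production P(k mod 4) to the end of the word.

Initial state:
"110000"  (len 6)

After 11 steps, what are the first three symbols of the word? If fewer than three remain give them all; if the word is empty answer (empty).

k=0  "110000"  (len 6)
k=1  "100001"  (len 6)
k=2  "000010"  (len 6)
k=3  "00010"  (len 5)
k=4  "0010"  (len 4)
k=5  "010"  (len 3)
k=6  "10"  (len 2)
k=7  "01"  (len 2)
k=8  "1"  (len 1)
k=9  "1"  (len 1)
k=10  "0"  (len 1)
k=11  (halted — word empty)

(empty)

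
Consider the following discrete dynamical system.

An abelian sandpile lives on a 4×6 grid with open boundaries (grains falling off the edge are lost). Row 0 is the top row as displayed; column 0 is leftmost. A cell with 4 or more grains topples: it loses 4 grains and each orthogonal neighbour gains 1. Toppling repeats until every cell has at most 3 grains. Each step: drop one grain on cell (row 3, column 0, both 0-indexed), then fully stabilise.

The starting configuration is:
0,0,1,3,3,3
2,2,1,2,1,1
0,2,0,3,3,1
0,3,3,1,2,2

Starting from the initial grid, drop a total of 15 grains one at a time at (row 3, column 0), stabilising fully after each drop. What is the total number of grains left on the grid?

42

[0] 0,0,1,3,3,3
2,2,1,2,1,1
0,2,0,3,3,1
0,3,3,1,2,2
[1] 0,0,1,3,3,3
2,2,1,2,1,1
0,2,0,3,3,1
1,3,3,1,2,2
[2] 0,0,1,3,3,3
2,2,1,2,1,1
0,2,0,3,3,1
2,3,3,1,2,2
[3] 0,0,1,3,3,3
2,2,1,2,1,1
0,2,0,3,3,1
3,3,3,1,2,2
[4] 0,0,1,3,3,3
2,2,1,2,1,1
1,3,1,3,3,1
1,1,0,2,2,2
[5] 0,0,1,3,3,3
2,2,1,2,1,1
1,3,1,3,3,1
2,1,0,2,2,2
[6] 0,0,1,3,3,3
2,2,1,2,1,1
1,3,1,3,3,1
3,1,0,2,2,2
[7] 0,0,1,3,3,3
2,2,1,2,1,1
2,3,1,3,3,1
0,2,0,2,2,2
[8] 0,0,1,3,3,3
2,2,1,2,1,1
2,3,1,3,3,1
1,2,0,2,2,2
[9] 0,0,1,3,3,3
2,2,1,2,1,1
2,3,1,3,3,1
2,2,0,2,2,2
[10] 0,0,1,3,3,3
2,2,1,2,1,1
2,3,1,3,3,1
3,2,0,2,2,2
[11] 0,0,1,3,3,3
2,2,1,2,1,1
3,3,1,3,3,1
0,3,0,2,2,2
[12] 0,0,1,3,3,3
2,2,1,2,1,1
3,3,1,3,3,1
1,3,0,2,2,2
[13] 0,0,1,3,3,3
2,2,1,2,1,1
3,3,1,3,3,1
2,3,0,2,2,2
[14] 0,0,1,3,3,3
2,2,1,2,1,1
3,3,1,3,3,1
3,3,0,2,2,2
[15] 0,0,1,3,3,3
3,3,1,2,1,1
1,1,2,3,3,1
2,1,1,2,2,2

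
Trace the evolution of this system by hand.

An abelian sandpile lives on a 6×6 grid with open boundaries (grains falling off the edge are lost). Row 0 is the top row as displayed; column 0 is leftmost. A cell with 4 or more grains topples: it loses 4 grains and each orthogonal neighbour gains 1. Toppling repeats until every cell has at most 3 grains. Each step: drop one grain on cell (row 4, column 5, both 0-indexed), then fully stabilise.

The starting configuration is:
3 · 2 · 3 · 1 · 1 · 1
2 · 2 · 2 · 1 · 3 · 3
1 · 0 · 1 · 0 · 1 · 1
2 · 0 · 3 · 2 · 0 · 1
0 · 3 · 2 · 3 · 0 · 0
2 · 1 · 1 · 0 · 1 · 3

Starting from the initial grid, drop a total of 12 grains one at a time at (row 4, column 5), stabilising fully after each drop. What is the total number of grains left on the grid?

58

k=0  3 · 2 · 3 · 1 · 1 · 1
2 · 2 · 2 · 1 · 3 · 3
1 · 0 · 1 · 0 · 1 · 1
2 · 0 · 3 · 2 · 0 · 1
0 · 3 · 2 · 3 · 0 · 0
2 · 1 · 1 · 0 · 1 · 3
k=1  3 · 2 · 3 · 1 · 1 · 1
2 · 2 · 2 · 1 · 3 · 3
1 · 0 · 1 · 0 · 1 · 1
2 · 0 · 3 · 2 · 0 · 1
0 · 3 · 2 · 3 · 0 · 1
2 · 1 · 1 · 0 · 1 · 3
k=2  3 · 2 · 3 · 1 · 1 · 1
2 · 2 · 2 · 1 · 3 · 3
1 · 0 · 1 · 0 · 1 · 1
2 · 0 · 3 · 2 · 0 · 1
0 · 3 · 2 · 3 · 0 · 2
2 · 1 · 1 · 0 · 1 · 3
k=3  3 · 2 · 3 · 1 · 1 · 1
2 · 2 · 2 · 1 · 3 · 3
1 · 0 · 1 · 0 · 1 · 1
2 · 0 · 3 · 2 · 0 · 1
0 · 3 · 2 · 3 · 0 · 3
2 · 1 · 1 · 0 · 1 · 3
k=4  3 · 2 · 3 · 1 · 1 · 1
2 · 2 · 2 · 1 · 3 · 3
1 · 0 · 1 · 0 · 1 · 1
2 · 0 · 3 · 2 · 0 · 2
0 · 3 · 2 · 3 · 1 · 1
2 · 1 · 1 · 0 · 2 · 0
k=5  3 · 2 · 3 · 1 · 1 · 1
2 · 2 · 2 · 1 · 3 · 3
1 · 0 · 1 · 0 · 1 · 1
2 · 0 · 3 · 2 · 0 · 2
0 · 3 · 2 · 3 · 1 · 2
2 · 1 · 1 · 0 · 2 · 0
k=6  3 · 2 · 3 · 1 · 1 · 1
2 · 2 · 2 · 1 · 3 · 3
1 · 0 · 1 · 0 · 1 · 1
2 · 0 · 3 · 2 · 0 · 2
0 · 3 · 2 · 3 · 1 · 3
2 · 1 · 1 · 0 · 2 · 0
k=7  3 · 2 · 3 · 1 · 1 · 1
2 · 2 · 2 · 1 · 3 · 3
1 · 0 · 1 · 0 · 1 · 1
2 · 0 · 3 · 2 · 0 · 3
0 · 3 · 2 · 3 · 2 · 0
2 · 1 · 1 · 0 · 2 · 1
k=8  3 · 2 · 3 · 1 · 1 · 1
2 · 2 · 2 · 1 · 3 · 3
1 · 0 · 1 · 0 · 1 · 1
2 · 0 · 3 · 2 · 0 · 3
0 · 3 · 2 · 3 · 2 · 1
2 · 1 · 1 · 0 · 2 · 1
k=9  3 · 2 · 3 · 1 · 1 · 1
2 · 2 · 2 · 1 · 3 · 3
1 · 0 · 1 · 0 · 1 · 1
2 · 0 · 3 · 2 · 0 · 3
0 · 3 · 2 · 3 · 2 · 2
2 · 1 · 1 · 0 · 2 · 1
k=10  3 · 2 · 3 · 1 · 1 · 1
2 · 2 · 2 · 1 · 3 · 3
1 · 0 · 1 · 0 · 1 · 1
2 · 0 · 3 · 2 · 0 · 3
0 · 3 · 2 · 3 · 2 · 3
2 · 1 · 1 · 0 · 2 · 1
k=11  3 · 2 · 3 · 1 · 1 · 1
2 · 2 · 2 · 1 · 3 · 3
1 · 0 · 1 · 0 · 1 · 2
2 · 0 · 3 · 2 · 1 · 0
0 · 3 · 2 · 3 · 3 · 1
2 · 1 · 1 · 0 · 2 · 2
k=12  3 · 2 · 3 · 1 · 1 · 1
2 · 2 · 2 · 1 · 3 · 3
1 · 0 · 1 · 0 · 1 · 2
2 · 0 · 3 · 2 · 1 · 0
0 · 3 · 2 · 3 · 3 · 2
2 · 1 · 1 · 0 · 2 · 2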